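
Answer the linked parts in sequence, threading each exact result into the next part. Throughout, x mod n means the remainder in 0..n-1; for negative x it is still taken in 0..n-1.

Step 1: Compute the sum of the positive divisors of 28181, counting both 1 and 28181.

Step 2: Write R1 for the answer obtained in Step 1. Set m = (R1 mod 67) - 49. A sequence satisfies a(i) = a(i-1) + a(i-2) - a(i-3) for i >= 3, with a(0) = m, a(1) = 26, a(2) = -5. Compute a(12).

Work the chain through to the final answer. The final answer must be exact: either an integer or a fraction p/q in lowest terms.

Step 1: 28181 is prime, so its only divisors are 1 and 28181; sigma = 1 + 28181 = 28182; answer 28182
Step 2: R1 = 28182; m = -7; a(3) = 1*(-5) + 1*(26) - 1*(-7) = 28; iterating: a(3)=28, a(4)=-3, a(5)=30, a(6)=-1, a(7)=32, a(8)=1, a(9)=34, a(10)=3, a(11)=36, a(12)=5; answer 5

5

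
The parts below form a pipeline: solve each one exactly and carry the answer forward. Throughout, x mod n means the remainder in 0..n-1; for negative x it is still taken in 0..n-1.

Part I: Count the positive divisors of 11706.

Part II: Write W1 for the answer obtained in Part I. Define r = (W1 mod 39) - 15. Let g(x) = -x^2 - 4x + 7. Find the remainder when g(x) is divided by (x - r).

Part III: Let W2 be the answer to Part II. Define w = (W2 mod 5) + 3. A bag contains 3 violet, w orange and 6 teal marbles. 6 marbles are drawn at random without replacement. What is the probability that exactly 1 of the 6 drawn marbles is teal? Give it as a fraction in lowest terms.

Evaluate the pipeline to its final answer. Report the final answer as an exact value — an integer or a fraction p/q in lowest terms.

21/286

Part I: 11706 = 2 * 3 * 1951; number of divisors = (1+1) * (1+1) * (1+1) = 8; answer 8
Part II: W1 = 8; r = -7; remainder = value at the root: -1*(-7)^2 - 4*(-7)^1 + 7 = (-49) + (28) + (7) = -14; answer -14
Part III: W2 = -14; w = 4; total draws C(13,6) = 1716; favorable C(6,1)*C(7,5) = 126; P = 21/286; answer 21/286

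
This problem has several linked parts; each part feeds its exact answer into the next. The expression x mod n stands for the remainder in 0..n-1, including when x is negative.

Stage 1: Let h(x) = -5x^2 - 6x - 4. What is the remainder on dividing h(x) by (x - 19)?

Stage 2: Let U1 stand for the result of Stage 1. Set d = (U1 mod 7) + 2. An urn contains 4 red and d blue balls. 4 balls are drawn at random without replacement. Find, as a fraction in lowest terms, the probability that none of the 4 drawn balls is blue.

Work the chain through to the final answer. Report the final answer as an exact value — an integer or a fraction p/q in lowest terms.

1/70

Stage 1: remainder = value at the root: -5*(19)^2 - 6*(19)^1 - 4 = (-1805) + (-114) + (-4) = -1923; answer -1923
Stage 2: U1 = -1923; d = 4; total draws C(8,4) = 70; favorable C(4,4) = 1; P = 1/70; answer 1/70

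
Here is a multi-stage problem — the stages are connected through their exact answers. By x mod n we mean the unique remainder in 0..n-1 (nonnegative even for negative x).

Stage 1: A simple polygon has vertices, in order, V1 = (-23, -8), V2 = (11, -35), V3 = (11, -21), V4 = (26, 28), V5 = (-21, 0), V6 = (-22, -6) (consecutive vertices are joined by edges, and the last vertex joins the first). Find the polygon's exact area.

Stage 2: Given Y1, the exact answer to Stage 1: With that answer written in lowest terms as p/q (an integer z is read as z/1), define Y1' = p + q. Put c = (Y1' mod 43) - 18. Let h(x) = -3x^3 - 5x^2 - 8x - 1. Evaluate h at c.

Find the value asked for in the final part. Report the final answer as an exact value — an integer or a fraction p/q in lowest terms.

Stage 1: cross terms: (-23*-35 - 11*-8)=893, (11*-21 - 11*-35)=154, (11*28 - 26*-21)=854, (26*0 - -21*28)=588, (-21*-6 - -22*0)=126, (-22*-8 - -23*-6)=38; twice the area = |2653| = 2653; area = 2653/2; answer 2653/2
Stage 2: Y1 = 2653/2; threaded value p + q = 2655; c = 14; -3*(14)^3 - 5*(14)^2 - 8*(14)^1 - 1 = (-8232) + (-980) + (-112) + (-1) = -9325; answer -9325

-9325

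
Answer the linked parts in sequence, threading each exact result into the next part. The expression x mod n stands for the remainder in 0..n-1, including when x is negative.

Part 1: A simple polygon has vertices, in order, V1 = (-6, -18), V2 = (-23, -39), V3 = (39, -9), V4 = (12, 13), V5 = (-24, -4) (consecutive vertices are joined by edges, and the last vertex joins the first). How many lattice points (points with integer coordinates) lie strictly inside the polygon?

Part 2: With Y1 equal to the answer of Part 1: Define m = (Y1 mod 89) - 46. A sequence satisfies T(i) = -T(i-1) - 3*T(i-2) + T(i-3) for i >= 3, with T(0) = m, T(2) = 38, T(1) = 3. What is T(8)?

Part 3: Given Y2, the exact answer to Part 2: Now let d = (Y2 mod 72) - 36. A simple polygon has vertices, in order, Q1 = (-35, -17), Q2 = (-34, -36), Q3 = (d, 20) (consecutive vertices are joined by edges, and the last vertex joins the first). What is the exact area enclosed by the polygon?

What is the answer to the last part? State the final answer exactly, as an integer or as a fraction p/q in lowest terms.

104

Part 1: cross terms: (-6*-39 - -23*-18)=-180, (-23*-9 - 39*-39)=1728, (39*13 - 12*-9)=615, (12*-4 - -24*13)=264, (-24*-18 - -6*-4)=408; twice the area = |2835| = 2835; area = 2835/2; boundary points = 1 + 2 + 1 + 1 + 2 = 7; strictly interior points = area - boundary/2 + 1 = 1415; answer 1415
Part 2: Y1 = 1415; m = 34; T(3) = -1*(38) - 3*(3) + 1*(34) = -13; iterating: T(3)=-13, T(4)=-98, T(5)=175, T(6)=106, T(7)=-729, T(8)=586; answer 586
Part 3: Y2 = 586; d = -26; cross terms: (-35*-36 - -34*-17)=682, (-34*20 - -26*-36)=-1616, (-26*-17 - -35*20)=1142; twice the area = |208| = 208; area = 104; answer 104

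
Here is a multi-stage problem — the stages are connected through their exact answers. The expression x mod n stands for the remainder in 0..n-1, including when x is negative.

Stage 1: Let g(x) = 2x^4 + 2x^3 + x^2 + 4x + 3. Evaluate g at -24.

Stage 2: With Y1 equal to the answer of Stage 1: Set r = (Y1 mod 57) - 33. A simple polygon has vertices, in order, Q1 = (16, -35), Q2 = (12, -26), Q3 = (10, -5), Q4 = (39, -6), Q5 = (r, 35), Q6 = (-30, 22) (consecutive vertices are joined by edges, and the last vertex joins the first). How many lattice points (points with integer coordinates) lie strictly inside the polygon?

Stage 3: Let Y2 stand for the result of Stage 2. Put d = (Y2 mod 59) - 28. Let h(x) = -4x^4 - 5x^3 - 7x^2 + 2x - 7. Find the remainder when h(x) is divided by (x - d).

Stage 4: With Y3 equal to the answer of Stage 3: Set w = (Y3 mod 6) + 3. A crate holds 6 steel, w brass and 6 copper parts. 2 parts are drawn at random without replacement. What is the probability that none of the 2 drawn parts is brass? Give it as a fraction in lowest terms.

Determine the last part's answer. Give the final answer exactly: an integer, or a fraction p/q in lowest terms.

Stage 1: 2*(-24)^4 + 2*(-24)^3 + 1*(-24)^2 + 4*(-24)^1 + 3 = (663552) + (-27648) + (576) + (-96) + (3) = 636387; answer 636387
Stage 2: Y1 = 636387; r = 6; cross terms: (16*-26 - 12*-35)=4, (12*-5 - 10*-26)=200, (10*-6 - 39*-5)=135, (39*35 - 6*-6)=1401, (6*22 - -30*35)=1182, (-30*-35 - 16*22)=698; twice the area = |3620| = 3620; area = 1810; boundary points = 1 + 1 + 1 + 1 + 1 + 1 = 6; strictly interior points = area - boundary/2 + 1 = 1808; answer 1808
Stage 3: Y2 = 1808; d = 10; remainder = value at the root: -4*(10)^4 - 5*(10)^3 - 7*(10)^2 + 2*(10)^1 - 7 = (-40000) + (-5000) + (-700) + (20) + (-7) = -45687; answer -45687
Stage 4: Y3 = -45687; w = 6; total draws C(18,2) = 153; favorable C(12,2) = 66; P = 22/51; answer 22/51

22/51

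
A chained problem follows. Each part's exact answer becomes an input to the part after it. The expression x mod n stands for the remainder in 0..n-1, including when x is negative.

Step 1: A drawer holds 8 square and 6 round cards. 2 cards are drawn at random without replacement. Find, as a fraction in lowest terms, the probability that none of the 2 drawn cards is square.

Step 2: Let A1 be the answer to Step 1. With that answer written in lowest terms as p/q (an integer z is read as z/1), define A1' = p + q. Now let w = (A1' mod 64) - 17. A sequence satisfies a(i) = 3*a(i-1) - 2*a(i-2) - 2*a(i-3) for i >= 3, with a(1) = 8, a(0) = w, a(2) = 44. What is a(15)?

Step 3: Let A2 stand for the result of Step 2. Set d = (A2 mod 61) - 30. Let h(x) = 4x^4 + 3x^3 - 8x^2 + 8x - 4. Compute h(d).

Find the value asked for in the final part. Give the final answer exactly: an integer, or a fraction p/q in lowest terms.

Step 1: total draws C(14,2) = 91; favorable C(6,2) = 15; P = 15/91; answer 15/91
Step 2: A1 = 15/91; threaded value p + q = 106; w = 25; a(3) = 3*(44) - 2*(8) - 2*(25) = 66; iterating: a(3)=66, a(4)=94, a(5)=62, a(6)=-134, a(7)=-714, a(8)=-1998, a(9)=-4298, a(10)=-7470, a(11)=-9818, a(12)=-5918, a(13)=16822, a(14)=81938, a(15)=224006; answer 224006
Step 3: A2 = 224006; d = -16; 4*(-16)^4 + 3*(-16)^3 - 8*(-16)^2 + 8*(-16)^1 - 4 = (262144) + (-12288) + (-2048) + (-128) + (-4) = 247676; answer 247676

247676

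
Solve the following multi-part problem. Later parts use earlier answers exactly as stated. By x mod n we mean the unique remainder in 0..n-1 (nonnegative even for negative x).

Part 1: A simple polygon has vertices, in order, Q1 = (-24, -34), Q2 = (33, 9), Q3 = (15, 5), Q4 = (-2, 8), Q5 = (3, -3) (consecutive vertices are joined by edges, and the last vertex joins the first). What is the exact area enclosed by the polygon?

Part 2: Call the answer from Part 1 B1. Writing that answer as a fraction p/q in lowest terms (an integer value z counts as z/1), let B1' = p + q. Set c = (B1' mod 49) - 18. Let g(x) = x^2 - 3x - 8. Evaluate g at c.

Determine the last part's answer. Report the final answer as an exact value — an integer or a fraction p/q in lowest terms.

Part 1: cross terms: (-24*9 - 33*-34)=906, (33*5 - 15*9)=30, (15*8 - -2*5)=130, (-2*-3 - 3*8)=-18, (3*-34 - -24*-3)=-174; twice the area = |874| = 874; area = 437; answer 437
Part 2: B1 = 437; threaded value p + q = 438; c = 28; 1*(28)^2 - 3*(28)^1 - 8 = (784) + (-84) + (-8) = 692; answer 692

692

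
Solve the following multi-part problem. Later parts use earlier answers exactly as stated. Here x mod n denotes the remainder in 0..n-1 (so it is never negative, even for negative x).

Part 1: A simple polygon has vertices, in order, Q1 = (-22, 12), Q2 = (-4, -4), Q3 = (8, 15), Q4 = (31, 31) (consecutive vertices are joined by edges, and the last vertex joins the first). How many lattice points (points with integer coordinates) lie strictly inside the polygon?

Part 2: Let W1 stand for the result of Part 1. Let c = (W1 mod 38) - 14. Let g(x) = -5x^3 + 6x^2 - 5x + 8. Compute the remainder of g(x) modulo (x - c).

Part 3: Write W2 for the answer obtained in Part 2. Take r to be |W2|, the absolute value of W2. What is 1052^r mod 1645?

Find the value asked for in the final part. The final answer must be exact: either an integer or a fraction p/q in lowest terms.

Part 1: cross terms: (-22*-4 - -4*12)=136, (-4*15 - 8*-4)=-28, (8*31 - 31*15)=-217, (31*12 - -22*31)=1054; twice the area = |945| = 945; area = 945/2; boundary points = 2 + 1 + 1 + 1 = 5; strictly interior points = area - boundary/2 + 1 = 471; answer 471
Part 2: W1 = 471; c = 1; remainder = value at the root: -5*(1)^3 + 6*(1)^2 - 5*(1)^1 + 8 = (-5) + (6) + (-5) + (8) = 4; answer 4
Part 3: W2 = 4; r = 4; squarings mod 1645: 1052^1=1052, 1052^2=1264, 1052^4=401; 1052^4 = 1052^4 = 401 (mod 1645); answer 401

401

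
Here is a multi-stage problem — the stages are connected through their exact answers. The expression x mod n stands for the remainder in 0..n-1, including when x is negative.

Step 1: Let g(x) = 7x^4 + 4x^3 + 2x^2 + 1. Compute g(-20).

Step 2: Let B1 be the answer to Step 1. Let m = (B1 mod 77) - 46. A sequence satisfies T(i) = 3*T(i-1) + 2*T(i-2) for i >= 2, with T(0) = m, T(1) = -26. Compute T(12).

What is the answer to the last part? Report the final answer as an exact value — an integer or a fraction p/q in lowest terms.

-40451020

Step 1: 7*(-20)^4 + 4*(-20)^3 + 2*(-20)^2 + 1 = (1120000) + (-32000) + (800) + (1) = 1088801; answer 1088801
Step 2: B1 = 1088801; m = -25; T(2) = 3*(-26) + 2*(-25) = -128; iterating: T(2)=-128, T(3)=-436, T(4)=-1564, T(5)=-5564, T(6)=-19820, T(7)=-70588, T(8)=-251404, T(9)=-895388, T(10)=-3188972, T(11)=-11357692, T(12)=-40451020; answer -40451020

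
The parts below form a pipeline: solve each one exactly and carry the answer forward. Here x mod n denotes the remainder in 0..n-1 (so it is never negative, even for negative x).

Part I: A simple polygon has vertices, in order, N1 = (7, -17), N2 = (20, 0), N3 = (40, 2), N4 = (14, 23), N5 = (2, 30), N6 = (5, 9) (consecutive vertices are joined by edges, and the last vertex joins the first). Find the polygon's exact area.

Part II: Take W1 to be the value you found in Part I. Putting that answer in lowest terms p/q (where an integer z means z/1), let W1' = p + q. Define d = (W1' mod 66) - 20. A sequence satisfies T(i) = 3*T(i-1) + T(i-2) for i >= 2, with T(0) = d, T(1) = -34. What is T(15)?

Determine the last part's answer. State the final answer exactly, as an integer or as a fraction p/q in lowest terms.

-552002728

Part I: cross terms: (7*0 - 20*-17)=340, (20*2 - 40*0)=40, (40*23 - 14*2)=892, (14*30 - 2*23)=374, (2*9 - 5*30)=-132, (5*-17 - 7*9)=-148; twice the area = |1366| = 1366; area = 683; answer 683
Part II: W1 = 683; threaded value p + q = 684; d = 4; T(2) = 3*(-34) + 1*(4) = -98; iterating: T(2)=-98, T(3)=-328, T(4)=-1082, T(5)=-3574, T(6)=-11804, T(7)=-38986, T(8)=-128762, T(9)=-425272, T(10)=-1404578, T(11)=-4639006, T(12)=-15321596, T(13)=-50603794, T(14)=-167132978, T(15)=-552002728; answer -552002728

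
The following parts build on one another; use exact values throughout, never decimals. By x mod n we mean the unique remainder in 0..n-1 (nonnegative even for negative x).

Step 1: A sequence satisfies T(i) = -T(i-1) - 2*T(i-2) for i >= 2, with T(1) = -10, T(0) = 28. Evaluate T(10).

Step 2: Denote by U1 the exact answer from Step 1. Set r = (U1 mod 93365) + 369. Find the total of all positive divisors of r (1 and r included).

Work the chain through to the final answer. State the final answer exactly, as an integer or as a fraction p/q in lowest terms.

1392

Step 1: T(2) = -1*(-10) - 2*(28) = -46; iterating: T(2)=-46, T(3)=66, T(4)=26, T(5)=-158, T(6)=106, T(7)=210, T(8)=-422, T(9)=2, T(10)=842; answer 842
Step 2: U1 = 842; r = 1211; 1211 = 7 * 173; sigma = (1 + 7) * (1 + 173) = 8 * 174 = 1392; answer 1392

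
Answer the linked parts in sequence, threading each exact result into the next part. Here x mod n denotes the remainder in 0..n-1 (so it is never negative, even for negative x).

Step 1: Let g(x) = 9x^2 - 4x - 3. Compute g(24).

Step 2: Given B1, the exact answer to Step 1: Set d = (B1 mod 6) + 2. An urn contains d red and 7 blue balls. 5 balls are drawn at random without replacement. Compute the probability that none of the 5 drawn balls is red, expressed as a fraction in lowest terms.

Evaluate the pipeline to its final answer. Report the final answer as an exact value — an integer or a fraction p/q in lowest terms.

7/264

Step 1: 9*(24)^2 - 4*(24)^1 - 3 = (5184) + (-96) + (-3) = 5085; answer 5085
Step 2: B1 = 5085; d = 5; total draws C(12,5) = 792; favorable C(7,5) = 21; P = 7/264; answer 7/264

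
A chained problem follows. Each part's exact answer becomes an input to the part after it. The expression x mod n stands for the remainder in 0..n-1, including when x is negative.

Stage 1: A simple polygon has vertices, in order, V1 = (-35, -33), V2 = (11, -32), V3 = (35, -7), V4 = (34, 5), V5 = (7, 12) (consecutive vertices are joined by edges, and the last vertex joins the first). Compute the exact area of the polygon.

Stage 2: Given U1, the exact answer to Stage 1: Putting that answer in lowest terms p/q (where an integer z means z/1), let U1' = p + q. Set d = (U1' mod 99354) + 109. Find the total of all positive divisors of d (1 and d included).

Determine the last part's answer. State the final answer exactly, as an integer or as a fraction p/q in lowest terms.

Stage 1: cross terms: (-35*-32 - 11*-33)=1483, (11*-7 - 35*-32)=1043, (35*5 - 34*-7)=413, (34*12 - 7*5)=373, (7*-33 - -35*12)=189; twice the area = |3501| = 3501; area = 3501/2; answer 3501/2
Stage 2: U1 = 3501/2; threaded value p + q = 3503; d = 3612; 3612 = 2^2 * 3 * 7 * 43; sigma = (1 + 2 + 4) * (1 + 3) * (1 + 7) * (1 + 43) = 7 * 4 * 8 * 44 = 9856; answer 9856

9856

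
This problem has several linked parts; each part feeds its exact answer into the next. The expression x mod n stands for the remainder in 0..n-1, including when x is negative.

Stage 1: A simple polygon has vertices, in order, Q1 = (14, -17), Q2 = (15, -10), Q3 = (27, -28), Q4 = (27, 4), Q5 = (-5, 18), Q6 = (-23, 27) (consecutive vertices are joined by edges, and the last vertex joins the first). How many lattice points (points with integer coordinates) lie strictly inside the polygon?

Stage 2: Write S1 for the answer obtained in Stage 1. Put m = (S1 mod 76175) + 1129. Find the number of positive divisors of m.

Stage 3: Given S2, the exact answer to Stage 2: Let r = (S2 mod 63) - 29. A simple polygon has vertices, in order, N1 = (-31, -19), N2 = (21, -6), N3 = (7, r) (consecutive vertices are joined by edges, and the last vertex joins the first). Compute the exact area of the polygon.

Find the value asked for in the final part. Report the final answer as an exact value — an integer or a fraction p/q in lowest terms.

Stage 1: cross terms: (14*-10 - 15*-17)=115, (15*-28 - 27*-10)=-150, (27*4 - 27*-28)=864, (27*18 - -5*4)=506, (-5*27 - -23*18)=279, (-23*-17 - 14*27)=13; twice the area = |1627| = 1627; area = 1627/2; boundary points = 1 + 6 + 32 + 2 + 9 + 1 = 51; strictly interior points = area - boundary/2 + 1 = 789; answer 789
Stage 2: S1 = 789; m = 1918; 1918 = 2 * 7 * 137; number of divisors = (1+1) * (1+1) * (1+1) = 8; answer 8
Stage 3: S2 = 8; r = -21; cross terms: (-31*-6 - 21*-19)=585, (21*-21 - 7*-6)=-399, (7*-19 - -31*-21)=-784; twice the area = |-598| = 598; area = 299; answer 299

299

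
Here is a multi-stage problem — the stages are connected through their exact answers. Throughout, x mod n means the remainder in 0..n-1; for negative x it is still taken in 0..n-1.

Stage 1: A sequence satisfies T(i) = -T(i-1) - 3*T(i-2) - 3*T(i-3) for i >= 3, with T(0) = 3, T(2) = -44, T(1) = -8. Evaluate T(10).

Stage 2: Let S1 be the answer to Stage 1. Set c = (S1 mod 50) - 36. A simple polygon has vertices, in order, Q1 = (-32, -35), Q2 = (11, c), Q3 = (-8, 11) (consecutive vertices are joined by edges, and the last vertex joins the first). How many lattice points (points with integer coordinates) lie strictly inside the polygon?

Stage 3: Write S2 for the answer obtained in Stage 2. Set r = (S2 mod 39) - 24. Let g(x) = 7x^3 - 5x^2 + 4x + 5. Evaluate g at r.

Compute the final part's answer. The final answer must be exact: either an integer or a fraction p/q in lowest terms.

-79

Stage 1: T(3) = -1*(-44) - 3*(-8) - 3*(3) = 59; iterating: T(3)=59, T(4)=97, T(5)=-142, T(6)=-326, T(7)=461, T(8)=943, T(9)=-1348, T(10)=-2864; answer -2864
Stage 2: S1 = -2864; c = 0; cross terms: (-32*0 - 11*-35)=385, (11*11 - -8*0)=121, (-8*-35 - -32*11)=632; twice the area = |1138| = 1138; area = 569; boundary points = 1 + 1 + 2 = 4; strictly interior points = area - boundary/2 + 1 = 568; answer 568
Stage 3: S2 = 568; r = -2; 7*(-2)^3 - 5*(-2)^2 + 4*(-2)^1 + 5 = (-56) + (-20) + (-8) + (5) = -79; answer -79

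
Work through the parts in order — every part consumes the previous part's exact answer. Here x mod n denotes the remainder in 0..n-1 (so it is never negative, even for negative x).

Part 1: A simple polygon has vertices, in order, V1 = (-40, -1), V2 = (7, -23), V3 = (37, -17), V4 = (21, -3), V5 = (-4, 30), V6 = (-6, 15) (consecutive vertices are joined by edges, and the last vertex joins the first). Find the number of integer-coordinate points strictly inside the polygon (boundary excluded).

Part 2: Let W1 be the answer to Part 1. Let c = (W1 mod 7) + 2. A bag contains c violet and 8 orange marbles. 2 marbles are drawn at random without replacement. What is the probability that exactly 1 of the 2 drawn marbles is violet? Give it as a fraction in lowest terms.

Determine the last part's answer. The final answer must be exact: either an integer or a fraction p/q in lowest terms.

Part 1: cross terms: (-40*-23 - 7*-1)=927, (7*-17 - 37*-23)=732, (37*-3 - 21*-17)=246, (21*30 - -4*-3)=618, (-4*15 - -6*30)=120, (-6*-1 - -40*15)=606; twice the area = |3249| = 3249; area = 3249/2; boundary points = 1 + 6 + 2 + 1 + 1 + 2 = 13; strictly interior points = area - boundary/2 + 1 = 1619; answer 1619
Part 2: W1 = 1619; c = 4; total draws C(12,2) = 66; favorable C(4,1)*C(8,1) = 32; P = 16/33; answer 16/33

16/33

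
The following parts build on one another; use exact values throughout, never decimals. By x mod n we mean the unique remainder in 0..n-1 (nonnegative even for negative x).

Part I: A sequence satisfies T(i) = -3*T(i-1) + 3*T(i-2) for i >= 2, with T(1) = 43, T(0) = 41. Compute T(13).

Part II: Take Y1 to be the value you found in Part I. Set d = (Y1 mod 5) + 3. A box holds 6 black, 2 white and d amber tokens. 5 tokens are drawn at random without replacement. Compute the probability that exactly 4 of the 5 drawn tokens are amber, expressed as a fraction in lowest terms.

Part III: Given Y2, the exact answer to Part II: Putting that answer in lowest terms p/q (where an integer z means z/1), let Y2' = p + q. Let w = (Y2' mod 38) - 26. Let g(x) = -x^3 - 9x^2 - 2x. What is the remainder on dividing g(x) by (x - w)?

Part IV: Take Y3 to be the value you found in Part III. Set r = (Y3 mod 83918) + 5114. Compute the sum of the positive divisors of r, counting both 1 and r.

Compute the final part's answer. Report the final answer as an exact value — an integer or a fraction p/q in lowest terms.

181440

Part I: T(2) = -3*(43) + 3*(41) = -6; iterating: T(2)=-6, T(3)=147, T(4)=-459, T(5)=1818, T(6)=-6831, T(7)=25947, T(8)=-98334, T(9)=372843, T(10)=-1413531, T(11)=5359122, T(12)=-20317959, T(13)=77031243; answer 77031243
Part II: Y1 = 77031243; d = 6; total draws C(14,5) = 2002; favorable C(6,4)*C(8,1) = 120; P = 60/1001; answer 60/1001
Part III: Y2 = 60/1001; threaded value p + q = 1061; w = 9; remainder = value at the root: -1*(9)^3 - 9*(9)^2 - 2*(9)^1 = (-729) + (-729) + (-18) = -1476; answer -1476
Part IV: Y3 = -1476; r = 87556; 87556 = 2^2 * 7 * 53 * 59; sigma = (1 + 2 + 4) * (1 + 7) * (1 + 53) * (1 + 59) = 7 * 8 * 54 * 60 = 181440; answer 181440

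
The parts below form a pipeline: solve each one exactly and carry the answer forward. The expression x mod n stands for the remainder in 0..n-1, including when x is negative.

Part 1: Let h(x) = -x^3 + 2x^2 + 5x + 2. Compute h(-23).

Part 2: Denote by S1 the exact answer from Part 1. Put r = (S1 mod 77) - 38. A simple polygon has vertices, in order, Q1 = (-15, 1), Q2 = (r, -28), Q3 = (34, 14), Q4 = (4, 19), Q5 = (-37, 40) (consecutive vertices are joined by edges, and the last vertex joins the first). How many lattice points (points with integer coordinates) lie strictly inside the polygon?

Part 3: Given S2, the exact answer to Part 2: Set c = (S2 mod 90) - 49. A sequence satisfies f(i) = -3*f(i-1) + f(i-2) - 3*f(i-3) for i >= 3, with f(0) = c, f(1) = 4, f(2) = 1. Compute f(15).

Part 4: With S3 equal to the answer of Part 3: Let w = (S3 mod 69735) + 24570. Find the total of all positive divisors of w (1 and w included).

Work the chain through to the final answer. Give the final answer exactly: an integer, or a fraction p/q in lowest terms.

69184

Part 1: -1*(-23)^3 + 2*(-23)^2 + 5*(-23)^1 + 2 = (12167) + (1058) + (-115) + (2) = 13112; answer 13112
Part 2: S1 = 13112; r = -16; cross terms: (-15*-28 - -16*1)=436, (-16*14 - 34*-28)=728, (34*19 - 4*14)=590, (4*40 - -37*19)=863, (-37*1 - -15*40)=563; twice the area = |3180| = 3180; area = 1590; boundary points = 1 + 2 + 5 + 1 + 1 = 10; strictly interior points = area - boundary/2 + 1 = 1586; answer 1586
Part 3: S2 = 1586; c = 7; f(3) = -3*(1) + 1*(4) - 3*(7) = -20; iterating: f(3)=-20, f(4)=49, f(5)=-170, f(6)=619, f(7)=-2174, f(8)=7651, f(9)=-26984, f(10)=95125, f(11)=-335312, f(12)=1182013, f(13)=-4166726, f(14)=14688127, f(15)=-51777146; answer -51777146
Part 4: S3 = -51777146; w = 60529; 60529 = 7 * 8647; sigma = (1 + 7) * (1 + 8647) = 8 * 8648 = 69184; answer 69184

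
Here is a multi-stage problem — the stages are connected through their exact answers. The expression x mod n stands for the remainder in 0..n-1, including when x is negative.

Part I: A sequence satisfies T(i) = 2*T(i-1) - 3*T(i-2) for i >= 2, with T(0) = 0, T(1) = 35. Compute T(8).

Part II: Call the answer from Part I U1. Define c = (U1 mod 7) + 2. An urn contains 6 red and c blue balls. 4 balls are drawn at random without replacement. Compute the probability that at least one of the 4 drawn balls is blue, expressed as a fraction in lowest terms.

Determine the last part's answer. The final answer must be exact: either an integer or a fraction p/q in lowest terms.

11/14

Part I: T(2) = 2*(35) - 3*(0) = 70; iterating: T(2)=70, T(3)=35, T(4)=-140, T(5)=-385, T(6)=-350, T(7)=455, T(8)=1960; answer 1960
Part II: U1 = 1960; c = 2; total draws C(8,4) = 70; complement C(6,4) = 15; favorable 70 - 15 = 55; P = 11/14; answer 11/14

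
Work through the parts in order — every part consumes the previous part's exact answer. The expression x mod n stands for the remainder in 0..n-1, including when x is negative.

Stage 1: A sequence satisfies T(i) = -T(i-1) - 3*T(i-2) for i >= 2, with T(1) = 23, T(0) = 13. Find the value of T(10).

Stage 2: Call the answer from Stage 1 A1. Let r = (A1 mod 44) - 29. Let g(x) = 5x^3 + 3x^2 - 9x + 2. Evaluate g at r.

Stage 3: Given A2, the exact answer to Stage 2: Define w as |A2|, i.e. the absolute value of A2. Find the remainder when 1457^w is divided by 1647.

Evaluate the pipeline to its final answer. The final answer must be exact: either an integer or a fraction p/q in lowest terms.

Stage 1: T(2) = -1*(23) - 3*(13) = -62; iterating: T(2)=-62, T(3)=-7, T(4)=193, T(5)=-172, T(6)=-407, T(7)=923, T(8)=298, T(9)=-3067, T(10)=2173; answer 2173
Stage 2: A1 = 2173; r = -12; 5*(-12)^3 + 3*(-12)^2 - 9*(-12)^1 + 2 = (-8640) + (432) + (108) + (2) = -8098; answer -8098
Stage 3: A2 = -8098; w = 8098; squarings mod 1647: 1457^1=1457, 1457^2=1513, 1457^4=1486, 1457^8=1216, 1457^16=1297, 1457^32=622, 1457^64=1486, 1457^128=1216, 1457^256=1297, 1457^512=622, 1457^1024=1486, 1457^2048=1216, 1457^4096=1297; 1457^8098 = 1457^2 * 1457^32 * 1457^128 * 1457^256 * 1457^512 * 1457^1024 * 1457^2048 * 1457^4096 = 676 (mod 1647); answer 676

676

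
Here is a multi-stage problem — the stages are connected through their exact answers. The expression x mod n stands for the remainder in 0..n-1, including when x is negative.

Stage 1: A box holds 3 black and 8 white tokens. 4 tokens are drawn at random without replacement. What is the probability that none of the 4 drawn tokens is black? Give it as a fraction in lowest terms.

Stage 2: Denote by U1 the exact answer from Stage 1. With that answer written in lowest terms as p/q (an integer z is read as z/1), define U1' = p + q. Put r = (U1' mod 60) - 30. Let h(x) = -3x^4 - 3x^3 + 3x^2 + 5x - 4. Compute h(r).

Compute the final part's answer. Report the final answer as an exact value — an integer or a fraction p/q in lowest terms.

-32654

Stage 1: total draws C(11,4) = 330; favorable C(8,4) = 70; P = 7/33; answer 7/33
Stage 2: U1 = 7/33; threaded value p + q = 40; r = 10; -3*(10)^4 - 3*(10)^3 + 3*(10)^2 + 5*(10)^1 - 4 = (-30000) + (-3000) + (300) + (50) + (-4) = -32654; answer -32654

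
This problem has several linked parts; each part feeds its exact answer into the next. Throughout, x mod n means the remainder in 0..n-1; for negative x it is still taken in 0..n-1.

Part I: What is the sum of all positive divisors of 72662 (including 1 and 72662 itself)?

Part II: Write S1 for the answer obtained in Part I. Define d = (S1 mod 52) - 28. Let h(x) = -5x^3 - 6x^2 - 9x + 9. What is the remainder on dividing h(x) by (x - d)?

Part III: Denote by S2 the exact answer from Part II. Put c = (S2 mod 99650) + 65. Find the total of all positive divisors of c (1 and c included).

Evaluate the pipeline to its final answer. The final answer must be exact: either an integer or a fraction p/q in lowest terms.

Part I: 72662 = 2 * 47 * 773; sigma = (1 + 2) * (1 + 47) * (1 + 773) = 3 * 48 * 774 = 111456; answer 111456
Part II: S1 = 111456; d = -8; remainder = value at the root: -5*(-8)^3 - 6*(-8)^2 - 9*(-8)^1 + 9 = (2560) + (-384) + (72) + (9) = 2257; answer 2257
Part III: S2 = 2257; c = 2322; 2322 = 2 * 3^3 * 43; sigma = (1 + 2) * (1 + 3 + 9 + 27) * (1 + 43) = 3 * 40 * 44 = 5280; answer 5280

5280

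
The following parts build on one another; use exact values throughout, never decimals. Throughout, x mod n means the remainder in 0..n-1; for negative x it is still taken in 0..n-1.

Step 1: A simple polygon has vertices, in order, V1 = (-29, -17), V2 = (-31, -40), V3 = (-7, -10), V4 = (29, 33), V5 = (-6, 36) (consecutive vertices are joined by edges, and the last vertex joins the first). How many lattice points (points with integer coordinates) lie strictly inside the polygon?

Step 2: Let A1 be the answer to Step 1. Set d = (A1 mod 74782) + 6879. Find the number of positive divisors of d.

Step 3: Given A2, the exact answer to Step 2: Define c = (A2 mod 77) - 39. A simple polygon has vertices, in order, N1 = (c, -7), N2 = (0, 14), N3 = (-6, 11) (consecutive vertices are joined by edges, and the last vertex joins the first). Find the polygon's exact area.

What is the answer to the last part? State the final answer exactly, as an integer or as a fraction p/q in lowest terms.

57/2

Step 1: cross terms: (-29*-40 - -31*-17)=633, (-31*-10 - -7*-40)=30, (-7*33 - 29*-10)=59, (29*36 - -6*33)=1242, (-6*-17 - -29*36)=1146; twice the area = |3110| = 3110; area = 1555; boundary points = 1 + 6 + 1 + 1 + 1 = 10; strictly interior points = area - boundary/2 + 1 = 1551; answer 1551
Step 2: A1 = 1551; d = 8430; 8430 = 2 * 3 * 5 * 281; number of divisors = (1+1) * (1+1) * (1+1) * (1+1) = 16; answer 16
Step 3: A2 = 16; c = -23; cross terms: (-23*14 - 0*-7)=-322, (0*11 - -6*14)=84, (-6*-7 - -23*11)=295; twice the area = |57| = 57; area = 57/2; answer 57/2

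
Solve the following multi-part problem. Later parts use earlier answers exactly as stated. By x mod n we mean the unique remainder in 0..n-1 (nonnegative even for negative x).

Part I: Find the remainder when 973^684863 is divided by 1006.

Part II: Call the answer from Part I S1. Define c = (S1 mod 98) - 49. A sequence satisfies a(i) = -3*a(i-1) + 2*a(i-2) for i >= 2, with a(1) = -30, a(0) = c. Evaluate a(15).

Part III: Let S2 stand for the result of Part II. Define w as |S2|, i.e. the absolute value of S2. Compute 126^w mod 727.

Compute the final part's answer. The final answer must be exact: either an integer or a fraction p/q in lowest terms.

Part I: squarings mod 1006: 973^1=973, 973^2=83, 973^4=853, 973^8=271, 973^16=3, 973^32=9, 973^64=81, 973^128=525, 973^256=987, 973^512=361, 973^1024=547, 973^2048=427, 973^4096=243, 973^8192=701, 973^16384=473, 973^32768=397, 973^65536=673, 973^131072=229, 973^262144=129, 973^524288=545; 973^684863 = 973^1 * 973^2 * 973^4 * 973^8 * 973^16 * 973^32 * 973^256 * 973^512 * 973^4096 * 973^8192 * 973^16384 * 973^131072 * 973^524288 = 993 (mod 1006); answer 993
Part II: S1 = 993; c = -36; a(2) = -3*(-30) + 2*(-36) = 18; iterating: a(2)=18, a(3)=-114, a(4)=378, a(5)=-1362, a(6)=4842, a(7)=-17250, a(8)=61434, a(9)=-218802, a(10)=779274, a(11)=-2775426, a(12)=9884826, a(13)=-35205330, a(14)=125385642, a(15)=-446567586; answer -446567586
Part III: S2 = -446567586; w = 446567586; squarings mod 727: 126^1=126, 126^2=609, 126^4=111, 126^8=689, 126^16=717, 126^32=100, 126^64=549, 126^128=423, 126^256=87, 126^512=299, 126^1024=707, 126^2048=400, 126^4096=60, 126^8192=692, 126^16384=498, 126^32768=97, 126^65536=685, 126^131072=310, 126^262144=136, 126^524288=321, 126^1048576=534, 126^2097152=172, 126^4194304=504, 126^8388608=293, 126^16777216=63, 126^33554432=334, 126^67108864=325, 126^134217728=210, 126^268435456=480; 126^446567586 = 126^2 * 126^32 * 126^128 * 126^1024 * 126^4096 * 126^131072 * 126^262144 * 126^524288 * 126^1048576 * 126^8388608 * 126^33554432 * 126^134217728 * 126^268435456 = 411 (mod 727); answer 411

411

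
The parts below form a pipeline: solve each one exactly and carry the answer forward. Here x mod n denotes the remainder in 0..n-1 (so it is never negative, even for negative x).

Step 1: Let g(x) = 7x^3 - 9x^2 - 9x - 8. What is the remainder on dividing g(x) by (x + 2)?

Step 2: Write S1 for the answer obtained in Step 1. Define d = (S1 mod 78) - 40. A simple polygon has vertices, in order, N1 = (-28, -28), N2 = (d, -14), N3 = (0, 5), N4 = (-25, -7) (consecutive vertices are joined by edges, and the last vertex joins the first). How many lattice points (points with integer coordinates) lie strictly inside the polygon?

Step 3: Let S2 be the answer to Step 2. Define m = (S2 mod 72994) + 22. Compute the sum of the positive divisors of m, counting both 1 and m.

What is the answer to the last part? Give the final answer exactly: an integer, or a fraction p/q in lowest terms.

1092

Step 1: remainder = value at the root: 7*(-2)^3 - 9*(-2)^2 - 9*(-2)^1 - 8 = (-56) + (-36) + (18) + (-8) = -82; answer -82
Step 2: S1 = -82; d = 34; cross terms: (-28*-14 - 34*-28)=1344, (34*5 - 0*-14)=170, (0*-7 - -25*5)=125, (-25*-28 - -28*-7)=504; twice the area = |2143| = 2143; area = 2143/2; boundary points = 2 + 1 + 1 + 3 = 7; strictly interior points = area - boundary/2 + 1 = 1069; answer 1069
Step 3: S2 = 1069; m = 1091; 1091 is prime, so its only divisors are 1 and 1091; sigma = 1 + 1091 = 1092; answer 1092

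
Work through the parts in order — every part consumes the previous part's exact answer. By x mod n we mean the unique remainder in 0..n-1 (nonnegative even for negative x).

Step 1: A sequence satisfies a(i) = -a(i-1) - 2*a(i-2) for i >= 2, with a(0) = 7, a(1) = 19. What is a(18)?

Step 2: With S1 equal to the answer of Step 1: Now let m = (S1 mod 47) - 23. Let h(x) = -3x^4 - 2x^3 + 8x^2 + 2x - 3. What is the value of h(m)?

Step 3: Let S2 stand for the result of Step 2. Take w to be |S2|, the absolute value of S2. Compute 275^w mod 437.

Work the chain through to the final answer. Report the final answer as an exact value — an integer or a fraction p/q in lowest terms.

Step 1: a(2) = -1*(19) - 2*(7) = -33; iterating: a(2)=-33, a(3)=-5, a(4)=71, a(5)=-61, a(6)=-81, a(7)=203, a(8)=-41, a(9)=-365, a(10)=447, a(11)=283, a(12)=-1177, a(13)=611, a(14)=1743, a(15)=-2965, a(16)=-521, a(17)=6451, a(18)=-5409; answer -5409
Step 2: S1 = -5409; m = 20; -3*(20)^4 - 2*(20)^3 + 8*(20)^2 + 2*(20)^1 - 3 = (-480000) + (-16000) + (3200) + (40) + (-3) = -492763; answer -492763
Step 3: S2 = -492763; w = 492763; squarings mod 437: 275^1=275, 275^2=24, 275^4=139, 275^8=93, 275^16=346, 275^32=415, 275^64=47, 275^128=24, 275^256=139, 275^512=93, 275^1024=346, 275^2048=415, 275^4096=47, 275^8192=24, 275^16384=139, 275^32768=93, 275^65536=346, 275^131072=415, 275^262144=47; 275^492763 = 275^1 * 275^2 * 275^8 * 275^16 * 275^64 * 275^128 * 275^1024 * 275^32768 * 275^65536 * 275^131072 * 275^262144 = 367 (mod 437); answer 367

367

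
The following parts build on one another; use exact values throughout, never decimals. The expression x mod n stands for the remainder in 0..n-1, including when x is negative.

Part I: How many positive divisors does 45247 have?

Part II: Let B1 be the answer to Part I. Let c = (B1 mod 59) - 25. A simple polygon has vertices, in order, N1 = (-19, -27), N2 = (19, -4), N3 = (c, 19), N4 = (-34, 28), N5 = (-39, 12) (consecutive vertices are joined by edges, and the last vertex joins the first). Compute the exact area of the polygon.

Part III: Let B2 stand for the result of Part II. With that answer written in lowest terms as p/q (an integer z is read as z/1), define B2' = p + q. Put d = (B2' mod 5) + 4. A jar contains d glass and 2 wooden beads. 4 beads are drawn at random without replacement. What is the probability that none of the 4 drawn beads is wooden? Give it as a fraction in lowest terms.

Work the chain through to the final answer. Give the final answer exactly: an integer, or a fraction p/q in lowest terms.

Part I: 45247 is prime, so its only divisors are 1 and 45247; count = 2; answer 2
Part II: B1 = 2; c = -23; cross terms: (-19*-4 - 19*-27)=589, (19*19 - -23*-4)=269, (-23*28 - -34*19)=2, (-34*12 - -39*28)=684, (-39*-27 - -19*12)=1281; twice the area = |2825| = 2825; area = 2825/2; answer 2825/2
Part III: B2 = 2825/2; threaded value p + q = 2827; d = 6; total draws C(8,4) = 70; favorable C(6,4) = 15; P = 3/14; answer 3/14

3/14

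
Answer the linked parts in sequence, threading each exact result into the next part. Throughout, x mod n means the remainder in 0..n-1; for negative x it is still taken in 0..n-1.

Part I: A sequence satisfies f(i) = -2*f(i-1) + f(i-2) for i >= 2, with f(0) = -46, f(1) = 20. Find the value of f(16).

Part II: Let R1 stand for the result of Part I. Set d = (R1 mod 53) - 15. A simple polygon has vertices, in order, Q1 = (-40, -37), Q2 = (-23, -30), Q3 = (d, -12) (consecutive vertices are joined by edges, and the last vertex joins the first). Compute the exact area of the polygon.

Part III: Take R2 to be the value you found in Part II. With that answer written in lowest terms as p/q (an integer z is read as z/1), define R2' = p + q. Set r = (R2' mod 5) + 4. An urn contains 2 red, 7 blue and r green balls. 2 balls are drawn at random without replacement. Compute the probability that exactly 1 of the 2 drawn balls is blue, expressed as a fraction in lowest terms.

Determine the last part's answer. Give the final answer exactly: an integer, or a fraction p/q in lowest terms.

7/13

Part I: f(2) = -2*(20) + 1*(-46) = -86; iterating: f(2)=-86, f(3)=192, f(4)=-470, f(5)=1132, f(6)=-2734, f(7)=6600, f(8)=-15934, f(9)=38468, f(10)=-92870, f(11)=224208, f(12)=-541286, f(13)=1306780, f(14)=-3154846, f(15)=7616472, f(16)=-18387790; answer -18387790
Part II: R1 = -18387790; d = 15; cross terms: (-40*-30 - -23*-37)=349, (-23*-12 - 15*-30)=726, (15*-37 - -40*-12)=-1035; twice the area = |40| = 40; area = 20; answer 20
Part III: R2 = 20; threaded value p + q = 21; r = 5; total draws C(14,2) = 91; favorable C(7,1)*C(7,1) = 49; P = 7/13; answer 7/13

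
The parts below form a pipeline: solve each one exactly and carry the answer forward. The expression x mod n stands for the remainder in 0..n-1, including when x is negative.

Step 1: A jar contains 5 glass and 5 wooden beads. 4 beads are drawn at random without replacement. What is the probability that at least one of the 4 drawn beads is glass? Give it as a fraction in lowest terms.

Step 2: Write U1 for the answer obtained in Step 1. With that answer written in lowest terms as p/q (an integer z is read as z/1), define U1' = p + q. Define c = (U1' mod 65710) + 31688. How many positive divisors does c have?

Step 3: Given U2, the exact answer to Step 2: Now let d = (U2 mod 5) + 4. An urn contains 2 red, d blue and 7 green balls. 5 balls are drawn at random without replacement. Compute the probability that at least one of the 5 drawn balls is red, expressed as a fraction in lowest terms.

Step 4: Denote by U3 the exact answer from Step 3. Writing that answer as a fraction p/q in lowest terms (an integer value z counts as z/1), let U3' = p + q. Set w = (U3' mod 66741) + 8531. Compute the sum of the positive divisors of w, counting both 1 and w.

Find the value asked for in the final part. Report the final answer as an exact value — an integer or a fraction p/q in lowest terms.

Step 1: total draws C(10,4) = 210; complement C(5,4) = 5; favorable 210 - 5 = 205; P = 41/42; answer 41/42
Step 2: U1 = 41/42; threaded value p + q = 83; c = 31771; 31771 is prime, so its only divisors are 1 and 31771; count = 2; answer 2
Step 3: U2 = 2; d = 6; total draws C(15,5) = 3003; complement C(13,5) = 1287; favorable 3003 - 1287 = 1716; P = 4/7; answer 4/7
Step 4: U3 = 4/7; threaded value p + q = 11; w = 8542; 8542 = 2 * 4271; sigma = (1 + 2) * (1 + 4271) = 3 * 4272 = 12816; answer 12816

12816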